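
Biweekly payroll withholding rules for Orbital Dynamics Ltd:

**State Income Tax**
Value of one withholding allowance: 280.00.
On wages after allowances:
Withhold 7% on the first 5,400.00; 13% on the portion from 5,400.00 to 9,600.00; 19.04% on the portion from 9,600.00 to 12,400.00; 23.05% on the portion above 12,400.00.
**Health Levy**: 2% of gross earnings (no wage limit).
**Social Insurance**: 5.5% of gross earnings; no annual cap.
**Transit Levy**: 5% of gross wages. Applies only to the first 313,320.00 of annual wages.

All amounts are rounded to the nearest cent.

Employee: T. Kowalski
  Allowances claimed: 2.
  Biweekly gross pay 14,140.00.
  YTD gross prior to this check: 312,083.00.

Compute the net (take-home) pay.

11,288.54

State Income Tax: taxable = 14,140.00 − 2×280.00 = 13,580.00
  1,457.12 + 23.05% × (13,580.00 − 12,400.00) = 1,457.12 + 23.05% × 1,180.00 = 1,729.11
Health Levy: 2% × 14,140.00 = 282.80
Social Insurance: 5.5% × 14,140.00 = 777.70
Transit Levy: cap 313,320.00 − YTD 312,083.00 = 1,237.00 subject; 5% × 1,237.00 = 61.85
Total withheld: 1,729.11 + 282.80 + 777.70 + 61.85 = 2,851.46
Net pay: 14,140.00 − 2,851.46 = 11,288.54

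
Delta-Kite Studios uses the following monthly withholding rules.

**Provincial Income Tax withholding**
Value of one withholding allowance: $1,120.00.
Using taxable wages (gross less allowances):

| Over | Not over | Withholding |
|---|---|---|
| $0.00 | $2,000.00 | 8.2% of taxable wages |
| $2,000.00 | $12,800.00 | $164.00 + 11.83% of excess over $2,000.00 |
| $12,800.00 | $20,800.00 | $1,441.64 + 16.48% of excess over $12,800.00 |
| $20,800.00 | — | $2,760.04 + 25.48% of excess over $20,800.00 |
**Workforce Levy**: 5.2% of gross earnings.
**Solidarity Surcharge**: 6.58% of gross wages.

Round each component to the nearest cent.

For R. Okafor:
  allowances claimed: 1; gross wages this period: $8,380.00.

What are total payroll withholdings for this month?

$1,773.42

Provincial Income Tax: taxable = $8,380.00 − 1×$1,120.00 = $7,260.00
  $164.00 + 11.83% × ($7,260.00 − $2,000.00) = $164.00 + 11.83% × $5,260.00 = $786.26
Workforce Levy: 5.2% × $8,380.00 = $435.76
Solidarity Surcharge: 6.58% × $8,380.00 = $551.40
Total: $786.26 + $435.76 + $551.40 = $1,773.42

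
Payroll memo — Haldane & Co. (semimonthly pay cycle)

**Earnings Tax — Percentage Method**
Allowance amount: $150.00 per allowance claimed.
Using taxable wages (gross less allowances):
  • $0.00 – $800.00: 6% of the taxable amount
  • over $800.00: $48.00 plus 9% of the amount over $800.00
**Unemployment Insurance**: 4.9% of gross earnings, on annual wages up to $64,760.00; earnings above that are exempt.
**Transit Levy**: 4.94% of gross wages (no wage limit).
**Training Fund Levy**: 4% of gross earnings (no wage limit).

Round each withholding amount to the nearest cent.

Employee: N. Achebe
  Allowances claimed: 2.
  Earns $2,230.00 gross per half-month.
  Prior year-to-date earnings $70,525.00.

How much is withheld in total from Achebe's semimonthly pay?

$349.06

Earnings Tax: taxable = $2,230.00 − 2×$150.00 = $1,930.00
  $48.00 + 9% × ($1,930.00 − $800.00) = $48.00 + 9% × $1,130.00 = $149.70
Unemployment Insurance: YTD $70,525.00 ≥ cap $64,760.00 → $0.00
Transit Levy: 4.94% × $2,230.00 = $110.16
Training Fund Levy: 4% × $2,230.00 = $89.20
Total: $149.70 + $0.00 + $110.16 + $89.20 = $349.06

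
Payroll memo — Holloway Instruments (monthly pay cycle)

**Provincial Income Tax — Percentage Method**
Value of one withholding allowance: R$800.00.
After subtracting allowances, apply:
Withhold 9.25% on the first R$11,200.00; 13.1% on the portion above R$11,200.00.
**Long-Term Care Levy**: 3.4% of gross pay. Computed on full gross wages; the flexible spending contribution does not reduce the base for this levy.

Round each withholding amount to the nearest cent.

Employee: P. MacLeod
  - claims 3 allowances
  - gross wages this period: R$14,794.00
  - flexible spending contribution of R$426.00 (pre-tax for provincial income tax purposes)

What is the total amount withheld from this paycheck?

Provincial Income Tax: taxable = R$14,794.00 − R$426.00 − 3×R$800.00 = R$11,968.00
  R$1,036.00 + 13.1% × (R$11,968.00 − R$11,200.00) = R$1,036.00 + 13.1% × R$768.00 = R$1,136.61
Long-Term Care Levy: 3.4% × R$14,794.00 = R$503.00
Total: R$1,136.61 + R$503.00 = R$1,639.61

R$1,639.61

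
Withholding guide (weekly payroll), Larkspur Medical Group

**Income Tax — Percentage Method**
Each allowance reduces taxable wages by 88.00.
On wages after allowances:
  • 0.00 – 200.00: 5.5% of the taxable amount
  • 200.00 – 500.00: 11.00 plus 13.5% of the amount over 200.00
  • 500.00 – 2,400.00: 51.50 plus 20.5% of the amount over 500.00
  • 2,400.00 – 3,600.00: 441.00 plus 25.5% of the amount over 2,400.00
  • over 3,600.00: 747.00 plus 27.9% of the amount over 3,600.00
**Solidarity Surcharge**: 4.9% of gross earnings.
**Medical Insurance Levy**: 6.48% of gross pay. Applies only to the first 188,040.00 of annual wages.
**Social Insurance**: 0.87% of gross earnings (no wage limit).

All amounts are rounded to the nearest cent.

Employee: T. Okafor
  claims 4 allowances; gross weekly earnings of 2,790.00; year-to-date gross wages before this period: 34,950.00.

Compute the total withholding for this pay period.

792.46

Income Tax: taxable = 2,790.00 − 4×88.00 = 2,438.00
  441.00 + 25.5% × (2,438.00 − 2,400.00) = 441.00 + 25.5% × 38.00 = 450.69
Solidarity Surcharge: 4.9% × 2,790.00 = 136.71
Medical Insurance Levy: 6.48% × 2,790.00 = 180.79
Social Insurance: 0.87% × 2,790.00 = 24.27
Total: 450.69 + 136.71 + 180.79 + 24.27 = 792.46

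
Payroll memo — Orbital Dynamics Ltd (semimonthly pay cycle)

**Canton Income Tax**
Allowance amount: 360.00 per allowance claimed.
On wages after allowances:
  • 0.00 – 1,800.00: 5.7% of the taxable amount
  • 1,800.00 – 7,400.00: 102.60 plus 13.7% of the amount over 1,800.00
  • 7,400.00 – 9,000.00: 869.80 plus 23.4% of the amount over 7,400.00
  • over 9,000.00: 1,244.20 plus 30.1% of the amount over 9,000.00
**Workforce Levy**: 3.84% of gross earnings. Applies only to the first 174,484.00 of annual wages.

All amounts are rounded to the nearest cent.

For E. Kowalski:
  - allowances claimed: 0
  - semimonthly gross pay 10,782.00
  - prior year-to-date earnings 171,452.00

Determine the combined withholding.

Canton Income Tax: taxable = 10,782.00
  1,244.20 + 30.1% × (10,782.00 − 9,000.00) = 1,244.20 + 30.1% × 1,782.00 = 1,780.58
Workforce Levy: cap 174,484.00 − YTD 171,452.00 = 3,032.00 subject; 3.84% × 3,032.00 = 116.43
Total: 1,780.58 + 116.43 = 1,897.01

1,897.01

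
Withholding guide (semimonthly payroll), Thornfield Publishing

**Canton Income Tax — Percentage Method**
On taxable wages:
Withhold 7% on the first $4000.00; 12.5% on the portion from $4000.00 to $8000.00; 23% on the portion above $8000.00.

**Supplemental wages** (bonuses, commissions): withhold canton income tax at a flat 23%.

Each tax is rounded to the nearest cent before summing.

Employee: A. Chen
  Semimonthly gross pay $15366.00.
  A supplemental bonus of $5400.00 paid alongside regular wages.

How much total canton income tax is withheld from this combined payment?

Canton Income Tax: taxable = $15366.00
  $780.00 + 23% × ($15366.00 − $8000.00) = $780.00 + 23% × $7366.00 = $2474.18
Supplemental (23% flat on bonus): 23% × $5400.00 = $1242.00
Total canton income tax: $2474.18 + $1242.00 = $3716.18

$3716.18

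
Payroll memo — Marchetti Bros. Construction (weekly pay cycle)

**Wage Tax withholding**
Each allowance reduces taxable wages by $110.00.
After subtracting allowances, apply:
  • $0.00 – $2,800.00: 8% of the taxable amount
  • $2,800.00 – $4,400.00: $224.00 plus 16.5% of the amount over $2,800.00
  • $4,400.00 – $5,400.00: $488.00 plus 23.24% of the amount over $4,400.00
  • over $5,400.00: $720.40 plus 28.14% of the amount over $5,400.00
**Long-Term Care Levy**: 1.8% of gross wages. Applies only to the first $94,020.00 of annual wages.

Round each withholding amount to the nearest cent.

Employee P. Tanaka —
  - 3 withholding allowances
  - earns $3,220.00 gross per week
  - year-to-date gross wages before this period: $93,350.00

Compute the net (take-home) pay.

$2,969.09

Wage Tax: taxable = $3,220.00 − 3×$110.00 = $2,890.00
  $224.00 + 16.5% × ($2,890.00 − $2,800.00) = $224.00 + 16.5% × $90.00 = $238.85
Long-Term Care Levy: cap $94,020.00 − YTD $93,350.00 = $670.00 subject; 1.8% × $670.00 = $12.06
Total withheld: $238.85 + $12.06 = $250.91
Net pay: $3,220.00 − $250.91 = $2,969.09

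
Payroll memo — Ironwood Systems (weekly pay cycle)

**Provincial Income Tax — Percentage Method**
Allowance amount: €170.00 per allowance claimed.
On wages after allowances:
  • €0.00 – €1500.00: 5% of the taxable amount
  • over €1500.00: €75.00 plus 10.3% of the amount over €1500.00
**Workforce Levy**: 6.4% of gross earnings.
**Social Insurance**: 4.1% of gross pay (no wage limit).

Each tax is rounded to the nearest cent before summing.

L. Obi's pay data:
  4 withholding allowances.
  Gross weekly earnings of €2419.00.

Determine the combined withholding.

€353.62

Provincial Income Tax: taxable = €2419.00 − 4×€170.00 = €1739.00
  €75.00 + 10.3% × (€1739.00 − €1500.00) = €75.00 + 10.3% × €239.00 = €99.62
Workforce Levy: 6.4% × €2419.00 = €154.82
Social Insurance: 4.1% × €2419.00 = €99.18
Total: €99.62 + €154.82 + €99.18 = €353.62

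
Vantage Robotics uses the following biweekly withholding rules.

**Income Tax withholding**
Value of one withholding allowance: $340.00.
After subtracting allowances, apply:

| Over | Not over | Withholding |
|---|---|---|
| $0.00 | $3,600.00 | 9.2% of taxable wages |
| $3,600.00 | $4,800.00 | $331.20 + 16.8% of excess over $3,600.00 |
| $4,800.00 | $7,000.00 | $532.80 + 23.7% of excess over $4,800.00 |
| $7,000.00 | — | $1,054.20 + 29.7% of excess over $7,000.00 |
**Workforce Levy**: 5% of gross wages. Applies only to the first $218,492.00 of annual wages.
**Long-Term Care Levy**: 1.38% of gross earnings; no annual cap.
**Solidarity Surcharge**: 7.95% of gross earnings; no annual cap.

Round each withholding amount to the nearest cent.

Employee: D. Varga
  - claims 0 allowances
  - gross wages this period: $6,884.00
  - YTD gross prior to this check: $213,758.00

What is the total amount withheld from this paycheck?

Income Tax: taxable = $6,884.00
  $532.80 + 23.7% × ($6,884.00 − $4,800.00) = $532.80 + 23.7% × $2,084.00 = $1,026.71
Workforce Levy: cap $218,492.00 − YTD $213,758.00 = $4,734.00 subject; 5% × $4,734.00 = $236.70
Long-Term Care Levy: 1.38% × $6,884.00 = $95.00
Solidarity Surcharge: 7.95% × $6,884.00 = $547.28
Total: $1,026.71 + $236.70 + $95.00 + $547.28 = $1,905.69

$1,905.69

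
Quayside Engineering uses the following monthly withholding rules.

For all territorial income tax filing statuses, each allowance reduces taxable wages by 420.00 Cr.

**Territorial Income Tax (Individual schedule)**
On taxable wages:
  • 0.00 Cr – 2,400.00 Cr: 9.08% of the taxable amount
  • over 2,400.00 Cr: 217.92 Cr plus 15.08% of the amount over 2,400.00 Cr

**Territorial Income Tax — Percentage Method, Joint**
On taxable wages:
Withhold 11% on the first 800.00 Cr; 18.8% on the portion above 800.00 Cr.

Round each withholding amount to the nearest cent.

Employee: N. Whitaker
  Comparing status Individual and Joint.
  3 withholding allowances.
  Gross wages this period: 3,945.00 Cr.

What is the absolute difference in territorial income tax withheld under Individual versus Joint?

181.48 Cr

Territorial Income Tax (Individual): taxable = 3,945.00 Cr − 3×420.00 Cr = 2,685.00 Cr
  217.92 Cr + 15.08% × (2,685.00 Cr − 2,400.00 Cr) = 217.92 Cr + 15.08% × 285.00 Cr = 260.90 Cr
Territorial Income Tax (Joint): taxable = 3,945.00 Cr − 3×420.00 Cr = 2,685.00 Cr
  88.00 Cr + 18.8% × (2,685.00 Cr − 800.00 Cr) = 88.00 Cr + 18.8% × 1,885.00 Cr = 442.38 Cr
Difference: |260.90 Cr − 442.38 Cr| = 181.48 Cr (higher under Joint)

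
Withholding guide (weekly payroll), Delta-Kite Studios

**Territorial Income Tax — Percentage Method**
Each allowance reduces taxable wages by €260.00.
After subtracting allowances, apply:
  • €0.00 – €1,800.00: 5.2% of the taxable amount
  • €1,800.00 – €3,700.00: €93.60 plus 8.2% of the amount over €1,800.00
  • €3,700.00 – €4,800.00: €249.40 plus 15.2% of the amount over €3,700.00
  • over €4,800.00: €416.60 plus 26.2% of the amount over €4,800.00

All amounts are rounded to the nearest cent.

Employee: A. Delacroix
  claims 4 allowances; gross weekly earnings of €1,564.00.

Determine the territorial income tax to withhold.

Territorial Income Tax: taxable = €1,564.00 − 4×€260.00 = €524.00
  5.2% × €524.00 = €27.25

€27.25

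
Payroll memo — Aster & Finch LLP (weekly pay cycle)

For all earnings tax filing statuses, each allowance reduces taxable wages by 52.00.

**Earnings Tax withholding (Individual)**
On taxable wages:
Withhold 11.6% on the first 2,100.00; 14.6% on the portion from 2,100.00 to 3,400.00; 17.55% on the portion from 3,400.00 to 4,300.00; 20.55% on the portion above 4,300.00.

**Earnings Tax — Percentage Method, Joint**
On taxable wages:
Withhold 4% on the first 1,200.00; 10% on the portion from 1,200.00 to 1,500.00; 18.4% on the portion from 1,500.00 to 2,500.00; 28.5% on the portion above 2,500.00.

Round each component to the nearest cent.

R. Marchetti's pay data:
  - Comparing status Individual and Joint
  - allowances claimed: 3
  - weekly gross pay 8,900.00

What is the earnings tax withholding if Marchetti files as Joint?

Earnings Tax (Joint): taxable = 8,900.00 − 3×52.00 = 8,744.00
  262.00 + 28.5% × (8,744.00 − 2,500.00) = 262.00 + 28.5% × 6,244.00 = 2,041.54

2,041.54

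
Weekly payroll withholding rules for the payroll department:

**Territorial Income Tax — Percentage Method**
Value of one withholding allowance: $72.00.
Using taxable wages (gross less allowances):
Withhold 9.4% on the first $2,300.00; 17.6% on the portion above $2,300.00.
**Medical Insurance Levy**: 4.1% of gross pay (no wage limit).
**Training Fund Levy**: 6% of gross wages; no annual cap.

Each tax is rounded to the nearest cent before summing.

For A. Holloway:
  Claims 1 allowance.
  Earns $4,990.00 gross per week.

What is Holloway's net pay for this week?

$3,809.04

Territorial Income Tax: taxable = $4,990.00 − 1×$72.00 = $4,918.00
  $216.20 + 17.6% × ($4,918.00 − $2,300.00) = $216.20 + 17.6% × $2,618.00 = $676.97
Medical Insurance Levy: 4.1% × $4,990.00 = $204.59
Training Fund Levy: 6% × $4,990.00 = $299.40
Total withheld: $676.97 + $204.59 + $299.40 = $1,180.96
Net pay: $4,990.00 − $1,180.96 = $3,809.04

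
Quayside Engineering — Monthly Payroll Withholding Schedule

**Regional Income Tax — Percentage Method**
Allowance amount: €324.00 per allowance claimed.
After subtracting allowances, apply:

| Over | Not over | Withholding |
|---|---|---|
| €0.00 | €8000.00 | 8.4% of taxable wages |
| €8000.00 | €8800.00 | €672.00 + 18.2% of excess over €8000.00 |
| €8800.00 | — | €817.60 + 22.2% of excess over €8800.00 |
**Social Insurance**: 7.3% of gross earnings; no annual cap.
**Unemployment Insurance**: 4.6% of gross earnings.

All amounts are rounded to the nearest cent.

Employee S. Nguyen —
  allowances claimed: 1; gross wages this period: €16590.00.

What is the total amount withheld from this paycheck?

€4449.26

Regional Income Tax: taxable = €16590.00 − 1×€324.00 = €16266.00
  €817.60 + 22.2% × (€16266.00 − €8800.00) = €817.60 + 22.2% × €7466.00 = €2475.05
Social Insurance: 7.3% × €16590.00 = €1211.07
Unemployment Insurance: 4.6% × €16590.00 = €763.14
Total: €2475.05 + €1211.07 + €763.14 = €4449.26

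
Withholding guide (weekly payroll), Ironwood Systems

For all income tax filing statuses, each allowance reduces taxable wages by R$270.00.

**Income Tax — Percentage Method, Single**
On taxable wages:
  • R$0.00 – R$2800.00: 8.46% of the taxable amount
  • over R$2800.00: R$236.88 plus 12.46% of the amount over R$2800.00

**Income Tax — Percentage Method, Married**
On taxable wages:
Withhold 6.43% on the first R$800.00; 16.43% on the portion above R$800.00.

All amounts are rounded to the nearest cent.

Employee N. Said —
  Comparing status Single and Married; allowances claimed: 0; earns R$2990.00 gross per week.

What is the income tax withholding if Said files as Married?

R$411.26

Income Tax (Married): taxable = R$2990.00
  R$51.44 + 16.43% × (R$2990.00 − R$800.00) = R$51.44 + 16.43% × R$2190.00 = R$411.26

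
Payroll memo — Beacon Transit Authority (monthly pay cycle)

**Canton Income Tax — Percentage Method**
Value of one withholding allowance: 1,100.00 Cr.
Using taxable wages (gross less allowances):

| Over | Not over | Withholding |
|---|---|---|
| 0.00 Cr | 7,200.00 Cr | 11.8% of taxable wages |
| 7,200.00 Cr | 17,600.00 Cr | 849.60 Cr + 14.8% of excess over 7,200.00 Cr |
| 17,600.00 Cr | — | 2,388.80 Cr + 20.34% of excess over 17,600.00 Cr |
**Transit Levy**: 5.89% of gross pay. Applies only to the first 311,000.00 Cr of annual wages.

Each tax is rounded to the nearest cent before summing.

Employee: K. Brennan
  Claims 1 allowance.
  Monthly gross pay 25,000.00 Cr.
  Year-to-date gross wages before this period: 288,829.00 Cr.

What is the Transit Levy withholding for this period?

Transit Levy: cap 311,000.00 Cr − YTD 288,829.00 Cr = 22,171.00 Cr subject; 5.89% × 22,171.00 Cr = 1,305.87 Cr

1,305.87 Cr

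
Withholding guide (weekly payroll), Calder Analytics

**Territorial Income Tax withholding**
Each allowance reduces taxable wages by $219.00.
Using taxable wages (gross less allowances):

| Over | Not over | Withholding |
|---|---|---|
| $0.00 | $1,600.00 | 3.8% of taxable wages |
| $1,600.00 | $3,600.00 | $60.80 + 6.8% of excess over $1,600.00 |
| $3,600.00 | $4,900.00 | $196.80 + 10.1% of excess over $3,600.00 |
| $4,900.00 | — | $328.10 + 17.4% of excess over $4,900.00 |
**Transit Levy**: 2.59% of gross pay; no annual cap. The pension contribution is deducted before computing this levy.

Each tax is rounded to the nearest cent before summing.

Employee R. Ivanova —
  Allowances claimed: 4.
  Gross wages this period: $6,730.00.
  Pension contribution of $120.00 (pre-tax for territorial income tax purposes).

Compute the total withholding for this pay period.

Territorial Income Tax: taxable = $6,730.00 − $120.00 − 4×$219.00 = $5,734.00
  $328.10 + 17.4% × ($5,734.00 − $4,900.00) = $328.10 + 17.4% × $834.00 = $473.22
Transit Levy: 2.59% × $6,610.00 = $171.20
Total: $473.22 + $171.20 = $644.42

$644.42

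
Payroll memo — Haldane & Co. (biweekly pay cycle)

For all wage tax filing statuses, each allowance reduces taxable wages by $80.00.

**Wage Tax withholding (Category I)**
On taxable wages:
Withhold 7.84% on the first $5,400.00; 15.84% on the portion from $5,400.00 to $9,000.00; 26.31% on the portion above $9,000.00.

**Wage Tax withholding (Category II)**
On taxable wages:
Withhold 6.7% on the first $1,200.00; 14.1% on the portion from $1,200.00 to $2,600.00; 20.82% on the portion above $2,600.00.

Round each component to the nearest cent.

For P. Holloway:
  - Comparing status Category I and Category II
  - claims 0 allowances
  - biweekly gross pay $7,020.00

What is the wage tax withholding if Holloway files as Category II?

$1,198.04

Wage Tax (Category II): taxable = $7,020.00
  $277.80 + 20.82% × ($7,020.00 − $2,600.00) = $277.80 + 20.82% × $4,420.00 = $1,198.04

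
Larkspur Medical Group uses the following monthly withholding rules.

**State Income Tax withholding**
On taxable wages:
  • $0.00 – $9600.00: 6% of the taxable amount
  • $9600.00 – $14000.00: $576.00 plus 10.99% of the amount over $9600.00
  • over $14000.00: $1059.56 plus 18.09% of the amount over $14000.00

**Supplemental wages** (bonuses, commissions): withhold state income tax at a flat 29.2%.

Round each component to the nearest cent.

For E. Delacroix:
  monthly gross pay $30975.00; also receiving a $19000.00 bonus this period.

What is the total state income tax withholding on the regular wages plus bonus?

$9678.34

State Income Tax: taxable = $30975.00
  $1059.56 + 18.09% × ($30975.00 − $14000.00) = $1059.56 + 18.09% × $16975.00 = $4130.34
Supplemental (29.2% flat on bonus): 29.2% × $19000.00 = $5548.00
Total state income tax: $4130.34 + $5548.00 = $9678.34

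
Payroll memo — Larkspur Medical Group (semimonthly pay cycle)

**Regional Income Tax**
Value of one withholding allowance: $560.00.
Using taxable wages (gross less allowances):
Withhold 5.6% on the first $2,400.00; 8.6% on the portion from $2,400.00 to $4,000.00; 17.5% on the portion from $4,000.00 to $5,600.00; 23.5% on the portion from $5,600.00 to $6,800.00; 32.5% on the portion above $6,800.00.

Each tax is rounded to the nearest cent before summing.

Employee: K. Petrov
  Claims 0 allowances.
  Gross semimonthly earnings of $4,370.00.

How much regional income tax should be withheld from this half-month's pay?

$336.75

Regional Income Tax: taxable = $4,370.00
  $272.00 + 17.5% × ($4,370.00 − $4,000.00) = $272.00 + 17.5% × $370.00 = $336.75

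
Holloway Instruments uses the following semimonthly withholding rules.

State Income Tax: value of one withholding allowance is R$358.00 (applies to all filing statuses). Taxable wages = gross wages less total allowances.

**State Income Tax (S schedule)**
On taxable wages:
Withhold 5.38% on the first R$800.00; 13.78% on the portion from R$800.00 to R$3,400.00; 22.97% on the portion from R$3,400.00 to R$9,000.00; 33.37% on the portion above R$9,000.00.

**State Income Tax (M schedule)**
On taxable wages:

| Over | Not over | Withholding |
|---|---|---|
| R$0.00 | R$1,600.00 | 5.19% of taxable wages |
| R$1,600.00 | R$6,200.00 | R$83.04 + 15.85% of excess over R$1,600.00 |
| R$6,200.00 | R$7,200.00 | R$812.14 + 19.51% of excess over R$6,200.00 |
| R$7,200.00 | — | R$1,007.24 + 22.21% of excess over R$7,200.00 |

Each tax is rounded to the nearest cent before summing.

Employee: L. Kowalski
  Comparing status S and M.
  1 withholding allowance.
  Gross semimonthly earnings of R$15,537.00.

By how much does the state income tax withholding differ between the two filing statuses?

R$970.19

State Income Tax (S): taxable = R$15,537.00 − 1×R$358.00 = R$15,179.00
  R$1,687.64 + 33.37% × (R$15,179.00 − R$9,000.00) = R$1,687.64 + 33.37% × R$6,179.00 = R$3,749.57
State Income Tax (M): taxable = R$15,537.00 − 1×R$358.00 = R$15,179.00
  R$1,007.24 + 22.21% × (R$15,179.00 − R$7,200.00) = R$1,007.24 + 22.21% × R$7,979.00 = R$2,779.38
Difference: |R$3,749.57 − R$2,779.38| = R$970.19 (higher under S)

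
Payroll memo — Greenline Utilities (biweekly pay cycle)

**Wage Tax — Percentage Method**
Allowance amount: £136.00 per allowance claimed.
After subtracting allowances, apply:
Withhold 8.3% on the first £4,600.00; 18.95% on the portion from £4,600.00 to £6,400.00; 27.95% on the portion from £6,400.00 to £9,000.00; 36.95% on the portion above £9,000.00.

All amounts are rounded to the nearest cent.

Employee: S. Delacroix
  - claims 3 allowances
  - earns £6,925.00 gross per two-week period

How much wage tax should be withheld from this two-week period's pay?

Wage Tax: taxable = £6,925.00 − 3×£136.00 = £6,517.00
  £722.90 + 27.95% × (£6,517.00 − £6,400.00) = £722.90 + 27.95% × £117.00 = £755.60

£755.60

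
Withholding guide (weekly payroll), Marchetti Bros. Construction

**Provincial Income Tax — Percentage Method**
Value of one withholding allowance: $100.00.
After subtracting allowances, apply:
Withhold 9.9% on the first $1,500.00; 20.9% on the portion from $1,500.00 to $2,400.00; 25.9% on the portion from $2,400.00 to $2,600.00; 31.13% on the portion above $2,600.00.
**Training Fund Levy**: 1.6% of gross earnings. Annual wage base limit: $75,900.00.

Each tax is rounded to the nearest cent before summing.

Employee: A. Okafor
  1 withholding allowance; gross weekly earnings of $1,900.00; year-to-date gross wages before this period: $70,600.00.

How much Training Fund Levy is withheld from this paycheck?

$30.40

Training Fund Levy: 1.6% × $1,900.00 = $30.40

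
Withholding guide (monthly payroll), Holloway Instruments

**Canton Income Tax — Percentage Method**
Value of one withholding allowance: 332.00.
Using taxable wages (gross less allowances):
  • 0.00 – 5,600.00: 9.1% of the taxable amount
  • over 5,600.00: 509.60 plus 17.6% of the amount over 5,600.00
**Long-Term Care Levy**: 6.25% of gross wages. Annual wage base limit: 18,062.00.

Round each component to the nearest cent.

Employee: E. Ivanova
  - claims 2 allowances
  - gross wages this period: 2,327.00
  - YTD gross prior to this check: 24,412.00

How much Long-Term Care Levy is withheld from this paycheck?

0.00

Long-Term Care Levy: YTD 24,412.00 ≥ cap 18,062.00 → 0.00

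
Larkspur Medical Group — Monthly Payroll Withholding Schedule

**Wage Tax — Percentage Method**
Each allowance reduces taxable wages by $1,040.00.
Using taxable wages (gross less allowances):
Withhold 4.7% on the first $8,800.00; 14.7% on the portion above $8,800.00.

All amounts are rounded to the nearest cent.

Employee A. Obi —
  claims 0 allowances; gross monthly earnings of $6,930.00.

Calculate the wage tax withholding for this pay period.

Wage Tax: taxable = $6,930.00
  4.7% × $6,930.00 = $325.71

$325.71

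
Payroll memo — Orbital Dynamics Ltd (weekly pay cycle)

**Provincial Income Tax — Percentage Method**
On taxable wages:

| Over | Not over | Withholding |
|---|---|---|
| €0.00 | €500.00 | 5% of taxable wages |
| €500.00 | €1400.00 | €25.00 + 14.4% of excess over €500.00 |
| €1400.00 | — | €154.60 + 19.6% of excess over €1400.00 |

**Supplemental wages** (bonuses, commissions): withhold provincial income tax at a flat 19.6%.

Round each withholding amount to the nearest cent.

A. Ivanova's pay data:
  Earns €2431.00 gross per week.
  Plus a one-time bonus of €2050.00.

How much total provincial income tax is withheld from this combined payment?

€758.48

Provincial Income Tax: taxable = €2431.00
  €154.60 + 19.6% × (€2431.00 − €1400.00) = €154.60 + 19.6% × €1031.00 = €356.68
Supplemental (19.6% flat on bonus): 19.6% × €2050.00 = €401.80
Total provincial income tax: €356.68 + €401.80 = €758.48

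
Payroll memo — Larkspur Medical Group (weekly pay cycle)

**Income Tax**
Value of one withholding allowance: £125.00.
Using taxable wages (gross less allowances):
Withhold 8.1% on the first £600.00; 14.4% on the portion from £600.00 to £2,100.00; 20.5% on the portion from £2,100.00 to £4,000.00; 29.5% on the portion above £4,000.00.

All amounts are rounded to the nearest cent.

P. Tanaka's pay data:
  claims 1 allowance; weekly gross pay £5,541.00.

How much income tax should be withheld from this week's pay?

Income Tax: taxable = £5,541.00 − 1×£125.00 = £5,416.00
  £654.10 + 29.5% × (£5,416.00 − £4,000.00) = £654.10 + 29.5% × £1,416.00 = £1,071.82

£1,071.82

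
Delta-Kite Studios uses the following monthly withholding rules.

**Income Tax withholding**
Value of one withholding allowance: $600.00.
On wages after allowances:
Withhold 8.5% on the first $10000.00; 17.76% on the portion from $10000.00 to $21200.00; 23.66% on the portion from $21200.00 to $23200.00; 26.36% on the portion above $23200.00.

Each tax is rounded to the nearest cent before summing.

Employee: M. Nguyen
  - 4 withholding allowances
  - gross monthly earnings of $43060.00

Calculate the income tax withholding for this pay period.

Income Tax: taxable = $43060.00 − 4×$600.00 = $40660.00
  $3312.32 + 26.36% × ($40660.00 − $23200.00) = $3312.32 + 26.36% × $17460.00 = $7914.78

$7914.78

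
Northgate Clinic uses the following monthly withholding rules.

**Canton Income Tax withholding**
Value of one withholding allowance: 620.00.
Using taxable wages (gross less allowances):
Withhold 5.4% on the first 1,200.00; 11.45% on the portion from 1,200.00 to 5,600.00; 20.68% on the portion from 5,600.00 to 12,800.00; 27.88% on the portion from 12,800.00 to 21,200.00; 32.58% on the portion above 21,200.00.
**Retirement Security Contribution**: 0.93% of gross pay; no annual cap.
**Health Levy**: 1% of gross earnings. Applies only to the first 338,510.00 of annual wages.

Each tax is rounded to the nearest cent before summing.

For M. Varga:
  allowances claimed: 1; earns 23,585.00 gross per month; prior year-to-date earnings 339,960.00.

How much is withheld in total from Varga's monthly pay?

Canton Income Tax: taxable = 23,585.00 − 1×620.00 = 22,965.00
  4,399.48 + 32.58% × (22,965.00 − 21,200.00) = 4,399.48 + 32.58% × 1,765.00 = 4,974.52
Retirement Security Contribution: 0.93% × 23,585.00 = 219.34
Health Levy: YTD 339,960.00 ≥ cap 338,510.00 → 0.00
Total: 4,974.52 + 219.34 + 0.00 = 5,193.86

5,193.86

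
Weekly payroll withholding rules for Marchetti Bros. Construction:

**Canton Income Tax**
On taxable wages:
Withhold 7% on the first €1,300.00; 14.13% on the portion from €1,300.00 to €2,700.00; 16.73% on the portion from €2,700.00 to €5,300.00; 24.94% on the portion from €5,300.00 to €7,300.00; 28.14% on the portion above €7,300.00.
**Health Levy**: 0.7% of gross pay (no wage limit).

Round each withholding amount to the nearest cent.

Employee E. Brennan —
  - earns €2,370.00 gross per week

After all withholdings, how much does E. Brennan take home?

Canton Income Tax: taxable = €2,370.00
  €91.00 + 14.13% × (€2,370.00 − €1,300.00) = €91.00 + 14.13% × €1,070.00 = €242.19
Health Levy: 0.7% × €2,370.00 = €16.59
Total withheld: €242.19 + €16.59 = €258.78
Net pay: €2,370.00 − €258.78 = €2,111.22

€2,111.22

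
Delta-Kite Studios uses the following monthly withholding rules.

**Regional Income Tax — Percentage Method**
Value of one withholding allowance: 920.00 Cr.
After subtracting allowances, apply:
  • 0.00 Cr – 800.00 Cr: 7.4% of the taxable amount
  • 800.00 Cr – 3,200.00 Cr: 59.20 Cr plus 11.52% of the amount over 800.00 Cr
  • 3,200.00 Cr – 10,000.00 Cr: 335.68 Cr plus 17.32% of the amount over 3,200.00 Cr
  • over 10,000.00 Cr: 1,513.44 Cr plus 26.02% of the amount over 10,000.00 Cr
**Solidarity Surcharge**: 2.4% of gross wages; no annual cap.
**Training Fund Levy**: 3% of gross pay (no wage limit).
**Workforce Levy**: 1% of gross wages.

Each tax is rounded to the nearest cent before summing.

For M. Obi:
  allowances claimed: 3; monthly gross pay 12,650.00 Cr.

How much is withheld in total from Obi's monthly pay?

2,303.99 Cr

Regional Income Tax: taxable = 12,650.00 Cr − 3×920.00 Cr = 9,890.00 Cr
  335.68 Cr + 17.32% × (9,890.00 Cr − 3,200.00 Cr) = 335.68 Cr + 17.32% × 6,690.00 Cr = 1,494.39 Cr
Solidarity Surcharge: 2.4% × 12,650.00 Cr = 303.60 Cr
Training Fund Levy: 3% × 12,650.00 Cr = 379.50 Cr
Workforce Levy: 1% × 12,650.00 Cr = 126.50 Cr
Total: 1,494.39 Cr + 303.60 Cr + 379.50 Cr + 126.50 Cr = 2,303.99 Cr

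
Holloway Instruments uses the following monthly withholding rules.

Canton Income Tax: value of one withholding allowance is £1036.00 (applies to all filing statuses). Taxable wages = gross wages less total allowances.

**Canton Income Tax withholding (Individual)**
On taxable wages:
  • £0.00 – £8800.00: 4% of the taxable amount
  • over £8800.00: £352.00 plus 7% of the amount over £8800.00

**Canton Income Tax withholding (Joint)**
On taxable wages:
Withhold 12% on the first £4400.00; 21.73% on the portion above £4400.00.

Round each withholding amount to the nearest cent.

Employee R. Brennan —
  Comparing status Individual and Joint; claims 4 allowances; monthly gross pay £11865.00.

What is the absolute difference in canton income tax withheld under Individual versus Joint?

£940.81

Canton Income Tax (Individual): taxable = £11865.00 − 4×£1036.00 = £7721.00
  4% × £7721.00 = £308.84
Canton Income Tax (Joint): taxable = £11865.00 − 4×£1036.00 = £7721.00
  £528.00 + 21.73% × (£7721.00 − £4400.00) = £528.00 + 21.73% × £3321.00 = £1249.65
Difference: |£308.84 − £1249.65| = £940.81 (higher under Joint)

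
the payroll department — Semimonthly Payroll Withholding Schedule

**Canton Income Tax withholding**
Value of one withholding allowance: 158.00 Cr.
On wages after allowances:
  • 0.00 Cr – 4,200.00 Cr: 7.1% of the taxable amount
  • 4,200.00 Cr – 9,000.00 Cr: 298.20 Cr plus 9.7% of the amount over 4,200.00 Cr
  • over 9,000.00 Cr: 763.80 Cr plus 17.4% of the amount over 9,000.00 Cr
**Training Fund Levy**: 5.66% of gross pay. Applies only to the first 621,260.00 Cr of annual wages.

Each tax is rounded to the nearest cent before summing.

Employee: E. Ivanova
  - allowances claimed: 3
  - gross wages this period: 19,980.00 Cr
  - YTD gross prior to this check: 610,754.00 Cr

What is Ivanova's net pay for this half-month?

16,793.52 Cr

Canton Income Tax: taxable = 19,980.00 Cr − 3×158.00 Cr = 19,506.00 Cr
  763.80 Cr + 17.4% × (19,506.00 Cr − 9,000.00 Cr) = 763.80 Cr + 17.4% × 10,506.00 Cr = 2,591.84 Cr
Training Fund Levy: cap 621,260.00 Cr − YTD 610,754.00 Cr = 10,506.00 Cr subject; 5.66% × 10,506.00 Cr = 594.64 Cr
Total withheld: 2,591.84 Cr + 594.64 Cr = 3,186.48 Cr
Net pay: 19,980.00 Cr − 3,186.48 Cr = 16,793.52 Cr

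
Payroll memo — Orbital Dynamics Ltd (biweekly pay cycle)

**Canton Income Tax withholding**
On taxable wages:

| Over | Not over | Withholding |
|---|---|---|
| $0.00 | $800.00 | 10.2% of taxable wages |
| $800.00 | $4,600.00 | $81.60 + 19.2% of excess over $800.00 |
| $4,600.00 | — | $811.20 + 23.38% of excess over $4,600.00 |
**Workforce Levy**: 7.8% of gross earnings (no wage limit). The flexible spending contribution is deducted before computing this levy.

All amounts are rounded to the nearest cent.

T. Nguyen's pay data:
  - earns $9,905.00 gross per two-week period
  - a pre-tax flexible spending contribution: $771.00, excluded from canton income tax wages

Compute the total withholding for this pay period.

Canton Income Tax: taxable = $9,905.00 − $771.00 = $9,134.00
  $811.20 + 23.38% × ($9,134.00 − $4,600.00) = $811.20 + 23.38% × $4,534.00 = $1,871.25
Workforce Levy: 7.8% × $9,134.00 = $712.45
Total: $1,871.25 + $712.45 = $2,583.70

$2,583.70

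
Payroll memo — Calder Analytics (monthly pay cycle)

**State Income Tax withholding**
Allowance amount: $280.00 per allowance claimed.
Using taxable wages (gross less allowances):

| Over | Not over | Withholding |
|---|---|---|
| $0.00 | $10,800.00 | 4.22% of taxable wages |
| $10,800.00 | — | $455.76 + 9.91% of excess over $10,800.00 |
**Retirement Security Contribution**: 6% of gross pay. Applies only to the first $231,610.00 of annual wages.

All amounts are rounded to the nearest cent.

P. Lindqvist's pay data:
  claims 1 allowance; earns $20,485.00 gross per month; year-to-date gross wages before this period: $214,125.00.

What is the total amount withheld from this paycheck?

$2,436.90

State Income Tax: taxable = $20,485.00 − 1×$280.00 = $20,205.00
  $455.76 + 9.91% × ($20,205.00 − $10,800.00) = $455.76 + 9.91% × $9,405.00 = $1,387.80
Retirement Security Contribution: cap $231,610.00 − YTD $214,125.00 = $17,485.00 subject; 6% × $17,485.00 = $1,049.10
Total: $1,387.80 + $1,049.10 = $2,436.90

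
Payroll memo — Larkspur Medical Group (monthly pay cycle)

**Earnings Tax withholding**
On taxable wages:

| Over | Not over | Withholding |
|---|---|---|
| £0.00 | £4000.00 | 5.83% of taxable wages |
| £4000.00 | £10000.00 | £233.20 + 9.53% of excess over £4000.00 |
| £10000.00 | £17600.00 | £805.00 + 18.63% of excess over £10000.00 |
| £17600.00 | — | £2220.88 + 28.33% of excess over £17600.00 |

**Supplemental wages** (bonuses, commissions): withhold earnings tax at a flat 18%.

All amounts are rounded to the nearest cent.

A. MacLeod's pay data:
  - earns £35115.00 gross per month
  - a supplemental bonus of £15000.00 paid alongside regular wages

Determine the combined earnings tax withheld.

£9882.88

Earnings Tax: taxable = £35115.00
  £2220.88 + 28.33% × (£35115.00 − £17600.00) = £2220.88 + 28.33% × £17515.00 = £7182.88
Supplemental (18% flat on bonus): 18% × £15000.00 = £2700.00
Total earnings tax: £7182.88 + £2700.00 = £9882.88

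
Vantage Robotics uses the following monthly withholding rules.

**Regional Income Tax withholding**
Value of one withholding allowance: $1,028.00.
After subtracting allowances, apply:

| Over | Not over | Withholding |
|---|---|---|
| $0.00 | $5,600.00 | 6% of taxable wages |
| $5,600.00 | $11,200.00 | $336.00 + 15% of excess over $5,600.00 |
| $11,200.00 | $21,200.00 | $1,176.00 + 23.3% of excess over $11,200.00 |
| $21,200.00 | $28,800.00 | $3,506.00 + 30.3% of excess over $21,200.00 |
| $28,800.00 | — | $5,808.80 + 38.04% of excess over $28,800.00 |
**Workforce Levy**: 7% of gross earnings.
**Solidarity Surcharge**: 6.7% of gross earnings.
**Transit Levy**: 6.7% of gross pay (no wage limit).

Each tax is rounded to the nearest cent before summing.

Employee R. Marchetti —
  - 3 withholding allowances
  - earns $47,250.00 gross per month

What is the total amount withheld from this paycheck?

Regional Income Tax: taxable = $47,250.00 − 3×$1,028.00 = $44,166.00
  $5,808.80 + 38.04% × ($44,166.00 − $28,800.00) = $5,808.80 + 38.04% × $15,366.00 = $11,654.03
Workforce Levy: 7% × $47,250.00 = $3,307.50
Solidarity Surcharge: 6.7% × $47,250.00 = $3,165.75
Transit Levy: 6.7% × $47,250.00 = $3,165.75
Total: $11,654.03 + $3,307.50 + $3,165.75 + $3,165.75 = $21,293.03

$21,293.03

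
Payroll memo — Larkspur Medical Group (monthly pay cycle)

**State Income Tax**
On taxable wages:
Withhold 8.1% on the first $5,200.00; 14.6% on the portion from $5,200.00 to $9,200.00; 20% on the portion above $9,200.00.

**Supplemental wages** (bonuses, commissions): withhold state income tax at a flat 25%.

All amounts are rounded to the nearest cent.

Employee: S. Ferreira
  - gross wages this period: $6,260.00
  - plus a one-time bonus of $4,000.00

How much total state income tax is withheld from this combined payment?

$1,575.96

State Income Tax: taxable = $6,260.00
  $421.20 + 14.6% × ($6,260.00 − $5,200.00) = $421.20 + 14.6% × $1,060.00 = $575.96
Supplemental (25% flat on bonus): 25% × $4,000.00 = $1,000.00
Total state income tax: $575.96 + $1,000.00 = $1,575.96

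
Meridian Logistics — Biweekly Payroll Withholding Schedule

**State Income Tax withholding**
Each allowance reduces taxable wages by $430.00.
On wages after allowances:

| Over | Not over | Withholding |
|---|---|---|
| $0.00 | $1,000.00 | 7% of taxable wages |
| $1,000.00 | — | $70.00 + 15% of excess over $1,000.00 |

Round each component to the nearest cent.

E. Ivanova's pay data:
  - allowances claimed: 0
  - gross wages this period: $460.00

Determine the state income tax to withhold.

State Income Tax: taxable = $460.00
  7% × $460.00 = $32.20

$32.20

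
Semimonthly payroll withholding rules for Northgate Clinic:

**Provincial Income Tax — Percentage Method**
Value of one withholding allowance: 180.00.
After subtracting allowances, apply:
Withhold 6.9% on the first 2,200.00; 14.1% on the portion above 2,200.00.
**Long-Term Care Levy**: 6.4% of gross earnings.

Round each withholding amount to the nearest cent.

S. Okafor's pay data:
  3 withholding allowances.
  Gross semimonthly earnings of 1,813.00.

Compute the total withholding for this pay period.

203.87

Provincial Income Tax: taxable = 1,813.00 − 3×180.00 = 1,273.00
  6.9% × 1,273.00 = 87.84
Long-Term Care Levy: 6.4% × 1,813.00 = 116.03
Total: 87.84 + 116.03 = 203.87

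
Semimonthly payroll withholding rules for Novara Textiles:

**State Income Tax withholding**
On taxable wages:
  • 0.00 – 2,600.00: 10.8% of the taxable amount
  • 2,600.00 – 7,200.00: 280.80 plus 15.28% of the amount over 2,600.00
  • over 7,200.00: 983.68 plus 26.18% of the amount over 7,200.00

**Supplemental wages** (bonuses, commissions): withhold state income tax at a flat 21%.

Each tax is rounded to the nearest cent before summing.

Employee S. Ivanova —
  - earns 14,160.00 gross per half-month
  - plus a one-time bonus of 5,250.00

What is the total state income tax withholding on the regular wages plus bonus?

3,908.31

State Income Tax: taxable = 14,160.00
  983.68 + 26.18% × (14,160.00 − 7,200.00) = 983.68 + 26.18% × 6,960.00 = 2,805.81
Supplemental (21% flat on bonus): 21% × 5,250.00 = 1,102.50
Total state income tax: 2,805.81 + 1,102.50 = 3,908.31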